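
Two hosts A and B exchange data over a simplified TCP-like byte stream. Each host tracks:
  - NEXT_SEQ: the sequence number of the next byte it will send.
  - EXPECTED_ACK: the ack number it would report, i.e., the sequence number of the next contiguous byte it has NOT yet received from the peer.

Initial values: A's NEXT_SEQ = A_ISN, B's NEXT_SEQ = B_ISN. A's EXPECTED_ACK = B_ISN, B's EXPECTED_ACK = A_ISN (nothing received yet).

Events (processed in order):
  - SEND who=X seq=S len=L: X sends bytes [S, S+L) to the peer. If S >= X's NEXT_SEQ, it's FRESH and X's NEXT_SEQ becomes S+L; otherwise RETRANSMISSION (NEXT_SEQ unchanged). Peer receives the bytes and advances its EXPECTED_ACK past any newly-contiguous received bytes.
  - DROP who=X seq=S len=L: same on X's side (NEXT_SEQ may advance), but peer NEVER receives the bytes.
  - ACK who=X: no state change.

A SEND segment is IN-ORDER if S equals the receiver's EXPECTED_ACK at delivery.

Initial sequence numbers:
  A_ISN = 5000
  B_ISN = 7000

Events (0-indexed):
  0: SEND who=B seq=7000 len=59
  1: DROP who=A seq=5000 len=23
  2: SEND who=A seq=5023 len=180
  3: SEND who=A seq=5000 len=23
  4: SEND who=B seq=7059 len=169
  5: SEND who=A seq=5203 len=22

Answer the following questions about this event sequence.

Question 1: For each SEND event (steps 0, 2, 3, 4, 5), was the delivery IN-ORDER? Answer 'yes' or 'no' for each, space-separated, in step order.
Step 0: SEND seq=7000 -> in-order
Step 2: SEND seq=5023 -> out-of-order
Step 3: SEND seq=5000 -> in-order
Step 4: SEND seq=7059 -> in-order
Step 5: SEND seq=5203 -> in-order

Answer: yes no yes yes yes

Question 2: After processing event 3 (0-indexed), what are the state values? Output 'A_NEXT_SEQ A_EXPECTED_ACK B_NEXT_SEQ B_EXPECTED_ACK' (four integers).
After event 0: A_seq=5000 A_ack=7059 B_seq=7059 B_ack=5000
After event 1: A_seq=5023 A_ack=7059 B_seq=7059 B_ack=5000
After event 2: A_seq=5203 A_ack=7059 B_seq=7059 B_ack=5000
After event 3: A_seq=5203 A_ack=7059 B_seq=7059 B_ack=5203

5203 7059 7059 5203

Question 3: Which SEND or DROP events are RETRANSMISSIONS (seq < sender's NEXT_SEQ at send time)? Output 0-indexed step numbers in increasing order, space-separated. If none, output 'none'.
Step 0: SEND seq=7000 -> fresh
Step 1: DROP seq=5000 -> fresh
Step 2: SEND seq=5023 -> fresh
Step 3: SEND seq=5000 -> retransmit
Step 4: SEND seq=7059 -> fresh
Step 5: SEND seq=5203 -> fresh

Answer: 3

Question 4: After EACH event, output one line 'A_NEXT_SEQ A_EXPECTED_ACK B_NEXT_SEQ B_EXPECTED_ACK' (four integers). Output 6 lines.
5000 7059 7059 5000
5023 7059 7059 5000
5203 7059 7059 5000
5203 7059 7059 5203
5203 7228 7228 5203
5225 7228 7228 5225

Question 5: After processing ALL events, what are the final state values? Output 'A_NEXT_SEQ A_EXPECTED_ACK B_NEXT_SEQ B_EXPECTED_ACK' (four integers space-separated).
Answer: 5225 7228 7228 5225

Derivation:
After event 0: A_seq=5000 A_ack=7059 B_seq=7059 B_ack=5000
After event 1: A_seq=5023 A_ack=7059 B_seq=7059 B_ack=5000
After event 2: A_seq=5203 A_ack=7059 B_seq=7059 B_ack=5000
After event 3: A_seq=5203 A_ack=7059 B_seq=7059 B_ack=5203
After event 4: A_seq=5203 A_ack=7228 B_seq=7228 B_ack=5203
After event 5: A_seq=5225 A_ack=7228 B_seq=7228 B_ack=5225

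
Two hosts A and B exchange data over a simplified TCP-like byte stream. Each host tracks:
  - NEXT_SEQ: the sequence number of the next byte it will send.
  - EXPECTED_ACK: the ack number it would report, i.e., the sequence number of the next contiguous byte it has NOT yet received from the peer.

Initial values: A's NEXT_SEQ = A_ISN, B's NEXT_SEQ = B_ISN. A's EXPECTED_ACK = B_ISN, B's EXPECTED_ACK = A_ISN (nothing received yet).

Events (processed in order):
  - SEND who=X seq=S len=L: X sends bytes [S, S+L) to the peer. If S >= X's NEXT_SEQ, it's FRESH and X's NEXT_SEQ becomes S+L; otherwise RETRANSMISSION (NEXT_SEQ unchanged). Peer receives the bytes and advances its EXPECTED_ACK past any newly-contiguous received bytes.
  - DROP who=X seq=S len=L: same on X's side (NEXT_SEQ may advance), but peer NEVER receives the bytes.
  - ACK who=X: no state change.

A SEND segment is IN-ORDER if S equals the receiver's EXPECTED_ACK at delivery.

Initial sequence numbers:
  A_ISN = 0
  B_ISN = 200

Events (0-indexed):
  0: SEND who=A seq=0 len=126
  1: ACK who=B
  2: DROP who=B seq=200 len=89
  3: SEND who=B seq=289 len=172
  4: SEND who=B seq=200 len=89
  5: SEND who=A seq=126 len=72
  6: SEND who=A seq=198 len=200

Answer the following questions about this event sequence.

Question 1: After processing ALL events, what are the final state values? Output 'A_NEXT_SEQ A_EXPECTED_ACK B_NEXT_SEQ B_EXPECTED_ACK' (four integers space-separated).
Answer: 398 461 461 398

Derivation:
After event 0: A_seq=126 A_ack=200 B_seq=200 B_ack=126
After event 1: A_seq=126 A_ack=200 B_seq=200 B_ack=126
After event 2: A_seq=126 A_ack=200 B_seq=289 B_ack=126
After event 3: A_seq=126 A_ack=200 B_seq=461 B_ack=126
After event 4: A_seq=126 A_ack=461 B_seq=461 B_ack=126
After event 5: A_seq=198 A_ack=461 B_seq=461 B_ack=198
After event 6: A_seq=398 A_ack=461 B_seq=461 B_ack=398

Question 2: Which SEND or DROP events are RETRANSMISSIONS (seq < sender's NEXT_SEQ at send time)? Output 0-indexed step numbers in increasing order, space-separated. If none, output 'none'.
Answer: 4

Derivation:
Step 0: SEND seq=0 -> fresh
Step 2: DROP seq=200 -> fresh
Step 3: SEND seq=289 -> fresh
Step 4: SEND seq=200 -> retransmit
Step 5: SEND seq=126 -> fresh
Step 6: SEND seq=198 -> fresh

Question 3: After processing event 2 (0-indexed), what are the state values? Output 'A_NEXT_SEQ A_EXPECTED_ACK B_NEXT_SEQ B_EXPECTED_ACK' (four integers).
After event 0: A_seq=126 A_ack=200 B_seq=200 B_ack=126
After event 1: A_seq=126 A_ack=200 B_seq=200 B_ack=126
After event 2: A_seq=126 A_ack=200 B_seq=289 B_ack=126

126 200 289 126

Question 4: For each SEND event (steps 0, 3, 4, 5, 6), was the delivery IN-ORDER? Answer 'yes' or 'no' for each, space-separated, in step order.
Answer: yes no yes yes yes

Derivation:
Step 0: SEND seq=0 -> in-order
Step 3: SEND seq=289 -> out-of-order
Step 4: SEND seq=200 -> in-order
Step 5: SEND seq=126 -> in-order
Step 6: SEND seq=198 -> in-order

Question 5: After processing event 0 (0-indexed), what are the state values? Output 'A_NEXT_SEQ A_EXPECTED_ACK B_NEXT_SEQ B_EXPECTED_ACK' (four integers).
After event 0: A_seq=126 A_ack=200 B_seq=200 B_ack=126

126 200 200 126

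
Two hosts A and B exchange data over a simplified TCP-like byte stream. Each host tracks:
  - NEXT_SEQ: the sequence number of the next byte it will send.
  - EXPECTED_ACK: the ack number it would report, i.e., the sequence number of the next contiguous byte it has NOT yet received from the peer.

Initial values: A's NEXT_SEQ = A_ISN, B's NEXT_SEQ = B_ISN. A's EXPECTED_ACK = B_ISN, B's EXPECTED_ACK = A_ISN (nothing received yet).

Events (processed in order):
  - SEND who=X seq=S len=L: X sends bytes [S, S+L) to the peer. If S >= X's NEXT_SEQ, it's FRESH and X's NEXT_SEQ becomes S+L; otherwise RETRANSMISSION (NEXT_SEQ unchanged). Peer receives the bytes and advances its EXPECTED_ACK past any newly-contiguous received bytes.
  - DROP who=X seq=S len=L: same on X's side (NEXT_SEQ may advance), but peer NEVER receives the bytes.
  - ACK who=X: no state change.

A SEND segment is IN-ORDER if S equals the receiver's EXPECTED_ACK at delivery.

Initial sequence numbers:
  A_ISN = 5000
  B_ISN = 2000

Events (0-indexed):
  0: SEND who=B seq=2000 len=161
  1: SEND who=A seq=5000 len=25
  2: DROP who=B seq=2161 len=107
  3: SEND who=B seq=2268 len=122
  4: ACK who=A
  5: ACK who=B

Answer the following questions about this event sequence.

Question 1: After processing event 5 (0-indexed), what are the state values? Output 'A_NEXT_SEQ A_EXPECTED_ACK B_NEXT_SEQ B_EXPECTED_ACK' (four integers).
After event 0: A_seq=5000 A_ack=2161 B_seq=2161 B_ack=5000
After event 1: A_seq=5025 A_ack=2161 B_seq=2161 B_ack=5025
After event 2: A_seq=5025 A_ack=2161 B_seq=2268 B_ack=5025
After event 3: A_seq=5025 A_ack=2161 B_seq=2390 B_ack=5025
After event 4: A_seq=5025 A_ack=2161 B_seq=2390 B_ack=5025
After event 5: A_seq=5025 A_ack=2161 B_seq=2390 B_ack=5025

5025 2161 2390 5025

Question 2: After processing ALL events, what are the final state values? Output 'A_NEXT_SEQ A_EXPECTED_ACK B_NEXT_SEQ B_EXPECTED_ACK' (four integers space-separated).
Answer: 5025 2161 2390 5025

Derivation:
After event 0: A_seq=5000 A_ack=2161 B_seq=2161 B_ack=5000
After event 1: A_seq=5025 A_ack=2161 B_seq=2161 B_ack=5025
After event 2: A_seq=5025 A_ack=2161 B_seq=2268 B_ack=5025
After event 3: A_seq=5025 A_ack=2161 B_seq=2390 B_ack=5025
After event 4: A_seq=5025 A_ack=2161 B_seq=2390 B_ack=5025
After event 5: A_seq=5025 A_ack=2161 B_seq=2390 B_ack=5025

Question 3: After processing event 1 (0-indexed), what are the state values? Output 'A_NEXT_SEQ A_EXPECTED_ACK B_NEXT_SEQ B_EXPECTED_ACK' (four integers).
After event 0: A_seq=5000 A_ack=2161 B_seq=2161 B_ack=5000
After event 1: A_seq=5025 A_ack=2161 B_seq=2161 B_ack=5025

5025 2161 2161 5025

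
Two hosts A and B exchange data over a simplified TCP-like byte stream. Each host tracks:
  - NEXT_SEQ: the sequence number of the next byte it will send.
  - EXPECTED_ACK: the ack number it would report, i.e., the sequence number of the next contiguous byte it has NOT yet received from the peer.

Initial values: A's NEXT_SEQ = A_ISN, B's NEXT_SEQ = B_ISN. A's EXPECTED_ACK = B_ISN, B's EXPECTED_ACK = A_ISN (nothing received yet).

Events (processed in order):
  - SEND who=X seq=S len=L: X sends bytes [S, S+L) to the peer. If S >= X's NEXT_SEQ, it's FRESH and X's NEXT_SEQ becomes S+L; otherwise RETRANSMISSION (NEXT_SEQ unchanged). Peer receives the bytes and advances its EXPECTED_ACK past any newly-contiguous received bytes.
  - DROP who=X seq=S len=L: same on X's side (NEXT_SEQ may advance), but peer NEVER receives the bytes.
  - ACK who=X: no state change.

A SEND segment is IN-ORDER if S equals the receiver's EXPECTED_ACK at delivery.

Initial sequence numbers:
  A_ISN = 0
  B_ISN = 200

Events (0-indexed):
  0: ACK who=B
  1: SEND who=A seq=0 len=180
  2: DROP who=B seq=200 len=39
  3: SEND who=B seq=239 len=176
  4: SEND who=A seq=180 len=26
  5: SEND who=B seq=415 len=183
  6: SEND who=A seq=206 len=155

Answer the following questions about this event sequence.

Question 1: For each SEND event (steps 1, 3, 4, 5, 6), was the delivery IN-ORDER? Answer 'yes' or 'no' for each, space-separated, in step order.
Answer: yes no yes no yes

Derivation:
Step 1: SEND seq=0 -> in-order
Step 3: SEND seq=239 -> out-of-order
Step 4: SEND seq=180 -> in-order
Step 5: SEND seq=415 -> out-of-order
Step 6: SEND seq=206 -> in-order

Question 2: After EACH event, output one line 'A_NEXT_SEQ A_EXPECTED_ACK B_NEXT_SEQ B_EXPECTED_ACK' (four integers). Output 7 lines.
0 200 200 0
180 200 200 180
180 200 239 180
180 200 415 180
206 200 415 206
206 200 598 206
361 200 598 361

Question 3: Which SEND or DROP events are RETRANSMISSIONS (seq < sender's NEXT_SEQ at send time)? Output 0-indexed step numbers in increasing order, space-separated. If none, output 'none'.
Step 1: SEND seq=0 -> fresh
Step 2: DROP seq=200 -> fresh
Step 3: SEND seq=239 -> fresh
Step 4: SEND seq=180 -> fresh
Step 5: SEND seq=415 -> fresh
Step 6: SEND seq=206 -> fresh

Answer: none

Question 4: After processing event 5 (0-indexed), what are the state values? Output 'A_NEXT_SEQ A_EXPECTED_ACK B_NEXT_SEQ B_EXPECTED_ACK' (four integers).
After event 0: A_seq=0 A_ack=200 B_seq=200 B_ack=0
After event 1: A_seq=180 A_ack=200 B_seq=200 B_ack=180
After event 2: A_seq=180 A_ack=200 B_seq=239 B_ack=180
After event 3: A_seq=180 A_ack=200 B_seq=415 B_ack=180
After event 4: A_seq=206 A_ack=200 B_seq=415 B_ack=206
After event 5: A_seq=206 A_ack=200 B_seq=598 B_ack=206

206 200 598 206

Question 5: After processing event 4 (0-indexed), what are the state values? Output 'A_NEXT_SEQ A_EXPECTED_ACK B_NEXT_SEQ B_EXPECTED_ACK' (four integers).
After event 0: A_seq=0 A_ack=200 B_seq=200 B_ack=0
After event 1: A_seq=180 A_ack=200 B_seq=200 B_ack=180
After event 2: A_seq=180 A_ack=200 B_seq=239 B_ack=180
After event 3: A_seq=180 A_ack=200 B_seq=415 B_ack=180
After event 4: A_seq=206 A_ack=200 B_seq=415 B_ack=206

206 200 415 206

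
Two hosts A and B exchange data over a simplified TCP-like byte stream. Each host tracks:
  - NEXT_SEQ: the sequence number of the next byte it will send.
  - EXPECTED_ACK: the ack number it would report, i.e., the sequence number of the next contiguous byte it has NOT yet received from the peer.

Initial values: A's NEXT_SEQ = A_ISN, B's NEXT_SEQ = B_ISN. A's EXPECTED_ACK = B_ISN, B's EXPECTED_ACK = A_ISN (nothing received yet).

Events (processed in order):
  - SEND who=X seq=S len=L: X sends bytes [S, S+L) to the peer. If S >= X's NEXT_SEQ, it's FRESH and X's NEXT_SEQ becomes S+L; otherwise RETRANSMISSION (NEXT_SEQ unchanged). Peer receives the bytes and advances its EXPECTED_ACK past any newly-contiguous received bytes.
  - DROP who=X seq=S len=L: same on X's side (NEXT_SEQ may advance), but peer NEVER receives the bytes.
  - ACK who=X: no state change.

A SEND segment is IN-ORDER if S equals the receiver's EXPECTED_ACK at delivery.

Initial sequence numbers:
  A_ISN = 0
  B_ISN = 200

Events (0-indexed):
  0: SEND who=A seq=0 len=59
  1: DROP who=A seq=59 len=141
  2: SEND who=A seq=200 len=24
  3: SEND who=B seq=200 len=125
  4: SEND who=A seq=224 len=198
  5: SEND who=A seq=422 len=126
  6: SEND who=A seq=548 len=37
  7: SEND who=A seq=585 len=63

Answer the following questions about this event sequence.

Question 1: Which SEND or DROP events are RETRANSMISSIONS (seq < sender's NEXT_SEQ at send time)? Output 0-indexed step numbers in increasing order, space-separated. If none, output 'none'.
Answer: none

Derivation:
Step 0: SEND seq=0 -> fresh
Step 1: DROP seq=59 -> fresh
Step 2: SEND seq=200 -> fresh
Step 3: SEND seq=200 -> fresh
Step 4: SEND seq=224 -> fresh
Step 5: SEND seq=422 -> fresh
Step 6: SEND seq=548 -> fresh
Step 7: SEND seq=585 -> fresh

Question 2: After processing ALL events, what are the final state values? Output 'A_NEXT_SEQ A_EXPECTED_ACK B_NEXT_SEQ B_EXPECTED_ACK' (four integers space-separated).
After event 0: A_seq=59 A_ack=200 B_seq=200 B_ack=59
After event 1: A_seq=200 A_ack=200 B_seq=200 B_ack=59
After event 2: A_seq=224 A_ack=200 B_seq=200 B_ack=59
After event 3: A_seq=224 A_ack=325 B_seq=325 B_ack=59
After event 4: A_seq=422 A_ack=325 B_seq=325 B_ack=59
After event 5: A_seq=548 A_ack=325 B_seq=325 B_ack=59
After event 6: A_seq=585 A_ack=325 B_seq=325 B_ack=59
After event 7: A_seq=648 A_ack=325 B_seq=325 B_ack=59

Answer: 648 325 325 59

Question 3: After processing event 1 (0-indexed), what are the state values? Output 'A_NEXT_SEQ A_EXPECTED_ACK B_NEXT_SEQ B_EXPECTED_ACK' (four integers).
After event 0: A_seq=59 A_ack=200 B_seq=200 B_ack=59
After event 1: A_seq=200 A_ack=200 B_seq=200 B_ack=59

200 200 200 59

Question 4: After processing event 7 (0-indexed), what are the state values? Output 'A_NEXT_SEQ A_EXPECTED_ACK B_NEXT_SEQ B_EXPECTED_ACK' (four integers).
After event 0: A_seq=59 A_ack=200 B_seq=200 B_ack=59
After event 1: A_seq=200 A_ack=200 B_seq=200 B_ack=59
After event 2: A_seq=224 A_ack=200 B_seq=200 B_ack=59
After event 3: A_seq=224 A_ack=325 B_seq=325 B_ack=59
After event 4: A_seq=422 A_ack=325 B_seq=325 B_ack=59
After event 5: A_seq=548 A_ack=325 B_seq=325 B_ack=59
After event 6: A_seq=585 A_ack=325 B_seq=325 B_ack=59
After event 7: A_seq=648 A_ack=325 B_seq=325 B_ack=59

648 325 325 59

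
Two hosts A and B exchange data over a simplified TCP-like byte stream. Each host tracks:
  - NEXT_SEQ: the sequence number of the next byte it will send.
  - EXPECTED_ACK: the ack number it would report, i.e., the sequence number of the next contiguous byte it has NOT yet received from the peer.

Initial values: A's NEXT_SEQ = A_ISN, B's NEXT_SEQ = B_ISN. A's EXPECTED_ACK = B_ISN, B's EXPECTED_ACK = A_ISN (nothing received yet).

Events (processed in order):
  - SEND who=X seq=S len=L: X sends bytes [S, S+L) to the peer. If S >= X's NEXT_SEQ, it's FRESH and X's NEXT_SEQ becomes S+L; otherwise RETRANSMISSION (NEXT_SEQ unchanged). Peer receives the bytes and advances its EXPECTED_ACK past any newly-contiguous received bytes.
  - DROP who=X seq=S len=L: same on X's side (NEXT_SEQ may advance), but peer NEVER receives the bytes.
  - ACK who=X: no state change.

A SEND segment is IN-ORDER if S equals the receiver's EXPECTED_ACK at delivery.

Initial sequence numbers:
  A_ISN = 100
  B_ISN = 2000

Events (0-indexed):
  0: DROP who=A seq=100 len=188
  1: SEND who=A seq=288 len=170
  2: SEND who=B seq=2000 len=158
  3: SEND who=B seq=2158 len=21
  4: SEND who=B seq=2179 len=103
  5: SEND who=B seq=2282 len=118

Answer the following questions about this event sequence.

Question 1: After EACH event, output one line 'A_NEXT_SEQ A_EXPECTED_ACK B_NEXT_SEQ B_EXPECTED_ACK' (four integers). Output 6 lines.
288 2000 2000 100
458 2000 2000 100
458 2158 2158 100
458 2179 2179 100
458 2282 2282 100
458 2400 2400 100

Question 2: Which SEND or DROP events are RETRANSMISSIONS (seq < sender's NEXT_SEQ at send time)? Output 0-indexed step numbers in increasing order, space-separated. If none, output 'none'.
Step 0: DROP seq=100 -> fresh
Step 1: SEND seq=288 -> fresh
Step 2: SEND seq=2000 -> fresh
Step 3: SEND seq=2158 -> fresh
Step 4: SEND seq=2179 -> fresh
Step 5: SEND seq=2282 -> fresh

Answer: none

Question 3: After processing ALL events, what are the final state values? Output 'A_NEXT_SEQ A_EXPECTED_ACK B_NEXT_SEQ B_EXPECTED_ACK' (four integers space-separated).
Answer: 458 2400 2400 100

Derivation:
After event 0: A_seq=288 A_ack=2000 B_seq=2000 B_ack=100
After event 1: A_seq=458 A_ack=2000 B_seq=2000 B_ack=100
After event 2: A_seq=458 A_ack=2158 B_seq=2158 B_ack=100
After event 3: A_seq=458 A_ack=2179 B_seq=2179 B_ack=100
After event 4: A_seq=458 A_ack=2282 B_seq=2282 B_ack=100
After event 5: A_seq=458 A_ack=2400 B_seq=2400 B_ack=100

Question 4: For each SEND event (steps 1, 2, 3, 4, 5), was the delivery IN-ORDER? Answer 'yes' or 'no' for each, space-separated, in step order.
Answer: no yes yes yes yes

Derivation:
Step 1: SEND seq=288 -> out-of-order
Step 2: SEND seq=2000 -> in-order
Step 3: SEND seq=2158 -> in-order
Step 4: SEND seq=2179 -> in-order
Step 5: SEND seq=2282 -> in-order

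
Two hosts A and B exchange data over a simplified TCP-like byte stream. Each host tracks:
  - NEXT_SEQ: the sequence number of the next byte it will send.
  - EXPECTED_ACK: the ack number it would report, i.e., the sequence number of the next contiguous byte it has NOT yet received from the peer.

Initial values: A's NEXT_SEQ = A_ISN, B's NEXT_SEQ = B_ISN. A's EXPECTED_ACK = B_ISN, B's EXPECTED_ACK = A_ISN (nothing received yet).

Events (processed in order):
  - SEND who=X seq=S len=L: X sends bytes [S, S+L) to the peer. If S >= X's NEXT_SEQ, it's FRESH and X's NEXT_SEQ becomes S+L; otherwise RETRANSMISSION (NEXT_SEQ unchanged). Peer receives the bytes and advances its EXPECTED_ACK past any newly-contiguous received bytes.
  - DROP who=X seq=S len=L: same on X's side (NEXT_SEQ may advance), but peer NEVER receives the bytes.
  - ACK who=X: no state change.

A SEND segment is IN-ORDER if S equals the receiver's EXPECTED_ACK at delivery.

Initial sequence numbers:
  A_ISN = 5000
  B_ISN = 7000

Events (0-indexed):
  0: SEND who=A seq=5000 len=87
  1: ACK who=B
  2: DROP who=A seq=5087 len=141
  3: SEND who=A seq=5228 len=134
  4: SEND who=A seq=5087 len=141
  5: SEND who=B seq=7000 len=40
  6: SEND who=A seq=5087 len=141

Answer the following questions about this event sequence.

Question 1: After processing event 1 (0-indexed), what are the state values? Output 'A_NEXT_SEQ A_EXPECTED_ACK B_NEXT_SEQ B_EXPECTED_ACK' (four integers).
After event 0: A_seq=5087 A_ack=7000 B_seq=7000 B_ack=5087
After event 1: A_seq=5087 A_ack=7000 B_seq=7000 B_ack=5087

5087 7000 7000 5087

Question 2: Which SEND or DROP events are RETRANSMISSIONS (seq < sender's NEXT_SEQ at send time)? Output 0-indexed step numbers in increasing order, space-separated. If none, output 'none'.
Step 0: SEND seq=5000 -> fresh
Step 2: DROP seq=5087 -> fresh
Step 3: SEND seq=5228 -> fresh
Step 4: SEND seq=5087 -> retransmit
Step 5: SEND seq=7000 -> fresh
Step 6: SEND seq=5087 -> retransmit

Answer: 4 6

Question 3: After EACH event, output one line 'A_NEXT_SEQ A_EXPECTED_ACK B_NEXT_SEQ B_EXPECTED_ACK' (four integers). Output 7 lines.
5087 7000 7000 5087
5087 7000 7000 5087
5228 7000 7000 5087
5362 7000 7000 5087
5362 7000 7000 5362
5362 7040 7040 5362
5362 7040 7040 5362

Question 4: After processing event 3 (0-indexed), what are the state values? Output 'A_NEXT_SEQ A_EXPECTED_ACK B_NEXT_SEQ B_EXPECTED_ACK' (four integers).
After event 0: A_seq=5087 A_ack=7000 B_seq=7000 B_ack=5087
After event 1: A_seq=5087 A_ack=7000 B_seq=7000 B_ack=5087
After event 2: A_seq=5228 A_ack=7000 B_seq=7000 B_ack=5087
After event 3: A_seq=5362 A_ack=7000 B_seq=7000 B_ack=5087

5362 7000 7000 5087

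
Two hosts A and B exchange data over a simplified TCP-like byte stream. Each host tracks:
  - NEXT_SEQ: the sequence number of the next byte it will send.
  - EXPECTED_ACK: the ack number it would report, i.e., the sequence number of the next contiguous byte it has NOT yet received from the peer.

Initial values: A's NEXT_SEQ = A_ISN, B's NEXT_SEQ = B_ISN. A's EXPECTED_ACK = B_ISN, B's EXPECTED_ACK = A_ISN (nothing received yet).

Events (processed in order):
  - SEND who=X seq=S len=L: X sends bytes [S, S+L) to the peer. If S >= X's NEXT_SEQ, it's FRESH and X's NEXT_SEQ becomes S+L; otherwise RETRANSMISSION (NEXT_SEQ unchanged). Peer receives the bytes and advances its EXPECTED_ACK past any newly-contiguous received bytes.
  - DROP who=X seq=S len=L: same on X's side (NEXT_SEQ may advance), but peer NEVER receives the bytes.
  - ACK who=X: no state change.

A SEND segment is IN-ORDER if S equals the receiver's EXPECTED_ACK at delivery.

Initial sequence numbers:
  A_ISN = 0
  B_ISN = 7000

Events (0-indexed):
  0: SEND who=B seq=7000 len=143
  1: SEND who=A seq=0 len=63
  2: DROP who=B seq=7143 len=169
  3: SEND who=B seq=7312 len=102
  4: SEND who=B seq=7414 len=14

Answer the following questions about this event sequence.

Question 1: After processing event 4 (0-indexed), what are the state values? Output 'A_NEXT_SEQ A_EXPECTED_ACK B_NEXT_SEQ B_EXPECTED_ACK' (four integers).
After event 0: A_seq=0 A_ack=7143 B_seq=7143 B_ack=0
After event 1: A_seq=63 A_ack=7143 B_seq=7143 B_ack=63
After event 2: A_seq=63 A_ack=7143 B_seq=7312 B_ack=63
After event 3: A_seq=63 A_ack=7143 B_seq=7414 B_ack=63
After event 4: A_seq=63 A_ack=7143 B_seq=7428 B_ack=63

63 7143 7428 63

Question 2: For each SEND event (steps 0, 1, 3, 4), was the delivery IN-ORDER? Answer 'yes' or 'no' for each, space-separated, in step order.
Answer: yes yes no no

Derivation:
Step 0: SEND seq=7000 -> in-order
Step 1: SEND seq=0 -> in-order
Step 3: SEND seq=7312 -> out-of-order
Step 4: SEND seq=7414 -> out-of-order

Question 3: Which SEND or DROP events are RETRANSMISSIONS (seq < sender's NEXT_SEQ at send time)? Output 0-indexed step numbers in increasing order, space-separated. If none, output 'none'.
Answer: none

Derivation:
Step 0: SEND seq=7000 -> fresh
Step 1: SEND seq=0 -> fresh
Step 2: DROP seq=7143 -> fresh
Step 3: SEND seq=7312 -> fresh
Step 4: SEND seq=7414 -> fresh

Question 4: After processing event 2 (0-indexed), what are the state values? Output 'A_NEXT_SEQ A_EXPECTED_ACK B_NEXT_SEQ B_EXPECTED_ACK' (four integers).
After event 0: A_seq=0 A_ack=7143 B_seq=7143 B_ack=0
After event 1: A_seq=63 A_ack=7143 B_seq=7143 B_ack=63
After event 2: A_seq=63 A_ack=7143 B_seq=7312 B_ack=63

63 7143 7312 63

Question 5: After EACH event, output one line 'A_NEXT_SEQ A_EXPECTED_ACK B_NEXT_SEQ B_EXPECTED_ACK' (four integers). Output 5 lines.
0 7143 7143 0
63 7143 7143 63
63 7143 7312 63
63 7143 7414 63
63 7143 7428 63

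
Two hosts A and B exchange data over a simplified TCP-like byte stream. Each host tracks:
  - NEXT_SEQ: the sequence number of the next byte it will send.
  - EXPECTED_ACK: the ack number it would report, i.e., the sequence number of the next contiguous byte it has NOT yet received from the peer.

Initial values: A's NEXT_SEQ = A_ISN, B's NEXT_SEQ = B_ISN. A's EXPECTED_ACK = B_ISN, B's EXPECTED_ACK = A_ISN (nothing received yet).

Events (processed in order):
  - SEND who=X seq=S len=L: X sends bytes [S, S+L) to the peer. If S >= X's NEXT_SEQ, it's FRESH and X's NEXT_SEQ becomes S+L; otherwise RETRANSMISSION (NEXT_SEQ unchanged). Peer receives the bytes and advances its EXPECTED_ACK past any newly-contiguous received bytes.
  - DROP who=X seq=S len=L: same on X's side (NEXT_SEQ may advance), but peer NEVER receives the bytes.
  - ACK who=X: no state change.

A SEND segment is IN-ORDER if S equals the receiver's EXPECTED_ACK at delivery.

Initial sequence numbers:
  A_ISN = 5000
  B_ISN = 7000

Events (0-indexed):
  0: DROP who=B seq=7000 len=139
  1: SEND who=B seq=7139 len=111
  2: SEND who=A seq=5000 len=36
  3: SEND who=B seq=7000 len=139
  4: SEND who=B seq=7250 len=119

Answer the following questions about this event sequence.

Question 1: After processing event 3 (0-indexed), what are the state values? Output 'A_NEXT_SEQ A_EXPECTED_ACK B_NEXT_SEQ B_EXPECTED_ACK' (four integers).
After event 0: A_seq=5000 A_ack=7000 B_seq=7139 B_ack=5000
After event 1: A_seq=5000 A_ack=7000 B_seq=7250 B_ack=5000
After event 2: A_seq=5036 A_ack=7000 B_seq=7250 B_ack=5036
After event 3: A_seq=5036 A_ack=7250 B_seq=7250 B_ack=5036

5036 7250 7250 5036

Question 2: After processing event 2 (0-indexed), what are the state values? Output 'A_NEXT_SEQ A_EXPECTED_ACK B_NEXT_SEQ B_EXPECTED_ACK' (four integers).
After event 0: A_seq=5000 A_ack=7000 B_seq=7139 B_ack=5000
After event 1: A_seq=5000 A_ack=7000 B_seq=7250 B_ack=5000
After event 2: A_seq=5036 A_ack=7000 B_seq=7250 B_ack=5036

5036 7000 7250 5036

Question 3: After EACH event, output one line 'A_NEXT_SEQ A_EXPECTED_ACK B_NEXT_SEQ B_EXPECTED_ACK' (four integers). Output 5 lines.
5000 7000 7139 5000
5000 7000 7250 5000
5036 7000 7250 5036
5036 7250 7250 5036
5036 7369 7369 5036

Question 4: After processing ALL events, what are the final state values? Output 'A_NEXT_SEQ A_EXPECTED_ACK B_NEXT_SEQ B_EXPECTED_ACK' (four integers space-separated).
Answer: 5036 7369 7369 5036

Derivation:
After event 0: A_seq=5000 A_ack=7000 B_seq=7139 B_ack=5000
After event 1: A_seq=5000 A_ack=7000 B_seq=7250 B_ack=5000
After event 2: A_seq=5036 A_ack=7000 B_seq=7250 B_ack=5036
After event 3: A_seq=5036 A_ack=7250 B_seq=7250 B_ack=5036
After event 4: A_seq=5036 A_ack=7369 B_seq=7369 B_ack=5036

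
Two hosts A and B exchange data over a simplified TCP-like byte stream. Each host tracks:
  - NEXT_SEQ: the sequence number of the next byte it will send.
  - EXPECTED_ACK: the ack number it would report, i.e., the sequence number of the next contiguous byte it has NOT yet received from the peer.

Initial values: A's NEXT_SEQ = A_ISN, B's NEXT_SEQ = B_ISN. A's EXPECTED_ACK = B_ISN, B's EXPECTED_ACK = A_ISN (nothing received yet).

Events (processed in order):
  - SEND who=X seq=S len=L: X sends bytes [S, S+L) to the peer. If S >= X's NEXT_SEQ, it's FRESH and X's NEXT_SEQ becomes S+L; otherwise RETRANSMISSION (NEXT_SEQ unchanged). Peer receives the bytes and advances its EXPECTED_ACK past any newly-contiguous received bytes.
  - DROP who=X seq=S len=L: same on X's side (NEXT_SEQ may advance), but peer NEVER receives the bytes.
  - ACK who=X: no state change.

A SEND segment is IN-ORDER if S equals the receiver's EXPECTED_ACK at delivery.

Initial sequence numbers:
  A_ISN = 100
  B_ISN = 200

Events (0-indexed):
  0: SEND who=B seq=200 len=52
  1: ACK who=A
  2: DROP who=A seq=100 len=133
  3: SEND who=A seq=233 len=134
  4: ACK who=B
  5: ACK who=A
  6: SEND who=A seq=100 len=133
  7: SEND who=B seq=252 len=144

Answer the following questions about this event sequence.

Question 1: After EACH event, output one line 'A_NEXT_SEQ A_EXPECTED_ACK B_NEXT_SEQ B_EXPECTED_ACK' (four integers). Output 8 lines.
100 252 252 100
100 252 252 100
233 252 252 100
367 252 252 100
367 252 252 100
367 252 252 100
367 252 252 367
367 396 396 367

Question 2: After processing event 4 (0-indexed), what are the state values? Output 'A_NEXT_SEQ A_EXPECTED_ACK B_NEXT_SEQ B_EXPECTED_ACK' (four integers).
After event 0: A_seq=100 A_ack=252 B_seq=252 B_ack=100
After event 1: A_seq=100 A_ack=252 B_seq=252 B_ack=100
After event 2: A_seq=233 A_ack=252 B_seq=252 B_ack=100
After event 3: A_seq=367 A_ack=252 B_seq=252 B_ack=100
After event 4: A_seq=367 A_ack=252 B_seq=252 B_ack=100

367 252 252 100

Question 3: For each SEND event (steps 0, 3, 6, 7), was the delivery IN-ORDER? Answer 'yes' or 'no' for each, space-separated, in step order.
Answer: yes no yes yes

Derivation:
Step 0: SEND seq=200 -> in-order
Step 3: SEND seq=233 -> out-of-order
Step 6: SEND seq=100 -> in-order
Step 7: SEND seq=252 -> in-order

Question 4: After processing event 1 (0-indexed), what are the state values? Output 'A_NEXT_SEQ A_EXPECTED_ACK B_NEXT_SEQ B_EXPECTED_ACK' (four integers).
After event 0: A_seq=100 A_ack=252 B_seq=252 B_ack=100
After event 1: A_seq=100 A_ack=252 B_seq=252 B_ack=100

100 252 252 100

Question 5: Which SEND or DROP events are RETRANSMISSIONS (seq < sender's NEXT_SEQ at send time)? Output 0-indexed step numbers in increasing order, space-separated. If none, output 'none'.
Step 0: SEND seq=200 -> fresh
Step 2: DROP seq=100 -> fresh
Step 3: SEND seq=233 -> fresh
Step 6: SEND seq=100 -> retransmit
Step 7: SEND seq=252 -> fresh

Answer: 6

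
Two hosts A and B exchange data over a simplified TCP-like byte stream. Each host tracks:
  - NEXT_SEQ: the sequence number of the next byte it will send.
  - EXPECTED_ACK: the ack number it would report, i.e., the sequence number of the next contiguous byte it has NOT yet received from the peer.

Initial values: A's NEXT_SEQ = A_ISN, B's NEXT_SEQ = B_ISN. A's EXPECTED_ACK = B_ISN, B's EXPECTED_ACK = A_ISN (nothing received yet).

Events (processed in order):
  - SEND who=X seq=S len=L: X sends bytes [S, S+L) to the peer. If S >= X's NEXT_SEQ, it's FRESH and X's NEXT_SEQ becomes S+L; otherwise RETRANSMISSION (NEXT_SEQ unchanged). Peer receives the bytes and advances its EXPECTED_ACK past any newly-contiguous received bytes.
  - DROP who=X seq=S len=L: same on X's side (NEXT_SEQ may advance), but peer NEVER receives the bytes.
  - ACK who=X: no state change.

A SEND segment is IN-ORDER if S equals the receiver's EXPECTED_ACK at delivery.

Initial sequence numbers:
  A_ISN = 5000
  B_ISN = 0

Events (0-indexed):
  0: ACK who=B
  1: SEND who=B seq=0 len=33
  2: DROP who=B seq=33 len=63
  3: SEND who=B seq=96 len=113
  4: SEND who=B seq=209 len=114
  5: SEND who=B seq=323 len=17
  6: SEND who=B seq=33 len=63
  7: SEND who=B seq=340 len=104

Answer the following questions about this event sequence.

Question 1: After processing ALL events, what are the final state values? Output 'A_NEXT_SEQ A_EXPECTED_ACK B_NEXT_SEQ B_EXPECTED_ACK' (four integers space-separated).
Answer: 5000 444 444 5000

Derivation:
After event 0: A_seq=5000 A_ack=0 B_seq=0 B_ack=5000
After event 1: A_seq=5000 A_ack=33 B_seq=33 B_ack=5000
After event 2: A_seq=5000 A_ack=33 B_seq=96 B_ack=5000
After event 3: A_seq=5000 A_ack=33 B_seq=209 B_ack=5000
After event 4: A_seq=5000 A_ack=33 B_seq=323 B_ack=5000
After event 5: A_seq=5000 A_ack=33 B_seq=340 B_ack=5000
After event 6: A_seq=5000 A_ack=340 B_seq=340 B_ack=5000
After event 7: A_seq=5000 A_ack=444 B_seq=444 B_ack=5000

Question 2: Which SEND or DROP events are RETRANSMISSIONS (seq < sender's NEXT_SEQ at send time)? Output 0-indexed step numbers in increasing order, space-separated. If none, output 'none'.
Answer: 6

Derivation:
Step 1: SEND seq=0 -> fresh
Step 2: DROP seq=33 -> fresh
Step 3: SEND seq=96 -> fresh
Step 4: SEND seq=209 -> fresh
Step 5: SEND seq=323 -> fresh
Step 6: SEND seq=33 -> retransmit
Step 7: SEND seq=340 -> fresh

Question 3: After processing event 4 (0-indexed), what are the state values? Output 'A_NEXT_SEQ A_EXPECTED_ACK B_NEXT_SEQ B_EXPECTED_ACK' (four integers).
After event 0: A_seq=5000 A_ack=0 B_seq=0 B_ack=5000
After event 1: A_seq=5000 A_ack=33 B_seq=33 B_ack=5000
After event 2: A_seq=5000 A_ack=33 B_seq=96 B_ack=5000
After event 3: A_seq=5000 A_ack=33 B_seq=209 B_ack=5000
After event 4: A_seq=5000 A_ack=33 B_seq=323 B_ack=5000

5000 33 323 5000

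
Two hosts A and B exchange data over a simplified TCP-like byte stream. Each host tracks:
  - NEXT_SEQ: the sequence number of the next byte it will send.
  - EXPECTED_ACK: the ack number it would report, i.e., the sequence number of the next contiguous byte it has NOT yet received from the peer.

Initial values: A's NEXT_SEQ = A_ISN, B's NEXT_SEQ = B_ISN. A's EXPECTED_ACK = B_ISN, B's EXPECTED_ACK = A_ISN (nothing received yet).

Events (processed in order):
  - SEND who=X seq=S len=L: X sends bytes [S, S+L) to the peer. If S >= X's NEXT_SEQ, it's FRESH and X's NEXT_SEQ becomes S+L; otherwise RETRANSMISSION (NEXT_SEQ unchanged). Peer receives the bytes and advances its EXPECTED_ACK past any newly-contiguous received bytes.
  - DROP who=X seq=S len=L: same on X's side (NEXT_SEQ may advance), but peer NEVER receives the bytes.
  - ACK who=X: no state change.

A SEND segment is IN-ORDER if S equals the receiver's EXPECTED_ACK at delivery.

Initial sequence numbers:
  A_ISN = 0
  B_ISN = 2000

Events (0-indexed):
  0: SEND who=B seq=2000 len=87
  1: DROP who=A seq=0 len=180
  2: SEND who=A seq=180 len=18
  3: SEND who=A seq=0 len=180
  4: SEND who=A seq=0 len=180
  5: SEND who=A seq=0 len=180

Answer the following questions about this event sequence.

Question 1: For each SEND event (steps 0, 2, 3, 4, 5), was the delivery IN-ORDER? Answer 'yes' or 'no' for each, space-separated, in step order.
Answer: yes no yes no no

Derivation:
Step 0: SEND seq=2000 -> in-order
Step 2: SEND seq=180 -> out-of-order
Step 3: SEND seq=0 -> in-order
Step 4: SEND seq=0 -> out-of-order
Step 5: SEND seq=0 -> out-of-order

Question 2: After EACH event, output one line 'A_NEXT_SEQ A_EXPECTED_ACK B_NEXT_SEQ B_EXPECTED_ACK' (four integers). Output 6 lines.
0 2087 2087 0
180 2087 2087 0
198 2087 2087 0
198 2087 2087 198
198 2087 2087 198
198 2087 2087 198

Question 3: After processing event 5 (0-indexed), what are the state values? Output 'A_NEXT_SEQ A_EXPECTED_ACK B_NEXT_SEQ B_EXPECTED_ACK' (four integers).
After event 0: A_seq=0 A_ack=2087 B_seq=2087 B_ack=0
After event 1: A_seq=180 A_ack=2087 B_seq=2087 B_ack=0
After event 2: A_seq=198 A_ack=2087 B_seq=2087 B_ack=0
After event 3: A_seq=198 A_ack=2087 B_seq=2087 B_ack=198
After event 4: A_seq=198 A_ack=2087 B_seq=2087 B_ack=198
After event 5: A_seq=198 A_ack=2087 B_seq=2087 B_ack=198

198 2087 2087 198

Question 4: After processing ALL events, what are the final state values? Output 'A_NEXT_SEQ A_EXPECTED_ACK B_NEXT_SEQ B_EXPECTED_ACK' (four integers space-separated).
After event 0: A_seq=0 A_ack=2087 B_seq=2087 B_ack=0
After event 1: A_seq=180 A_ack=2087 B_seq=2087 B_ack=0
After event 2: A_seq=198 A_ack=2087 B_seq=2087 B_ack=0
After event 3: A_seq=198 A_ack=2087 B_seq=2087 B_ack=198
After event 4: A_seq=198 A_ack=2087 B_seq=2087 B_ack=198
After event 5: A_seq=198 A_ack=2087 B_seq=2087 B_ack=198

Answer: 198 2087 2087 198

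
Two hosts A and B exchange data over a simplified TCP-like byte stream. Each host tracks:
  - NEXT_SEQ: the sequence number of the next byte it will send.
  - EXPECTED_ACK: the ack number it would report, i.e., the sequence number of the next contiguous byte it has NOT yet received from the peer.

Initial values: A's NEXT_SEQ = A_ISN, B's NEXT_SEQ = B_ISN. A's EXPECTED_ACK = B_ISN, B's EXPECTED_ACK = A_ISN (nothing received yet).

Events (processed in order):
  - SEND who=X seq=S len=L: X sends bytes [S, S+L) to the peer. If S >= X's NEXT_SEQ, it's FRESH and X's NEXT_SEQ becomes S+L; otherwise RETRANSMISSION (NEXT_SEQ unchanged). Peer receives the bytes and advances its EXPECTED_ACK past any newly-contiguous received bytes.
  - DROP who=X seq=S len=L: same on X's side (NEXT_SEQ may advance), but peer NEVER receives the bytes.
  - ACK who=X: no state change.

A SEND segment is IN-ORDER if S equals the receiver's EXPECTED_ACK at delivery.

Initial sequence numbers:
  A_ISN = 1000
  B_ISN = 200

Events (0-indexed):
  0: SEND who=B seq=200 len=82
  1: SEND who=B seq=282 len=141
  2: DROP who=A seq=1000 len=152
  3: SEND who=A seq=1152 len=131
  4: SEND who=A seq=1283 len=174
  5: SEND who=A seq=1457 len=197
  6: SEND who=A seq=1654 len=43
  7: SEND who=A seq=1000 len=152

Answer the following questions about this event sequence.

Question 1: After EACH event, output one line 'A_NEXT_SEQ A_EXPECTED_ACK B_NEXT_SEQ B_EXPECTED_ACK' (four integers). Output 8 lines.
1000 282 282 1000
1000 423 423 1000
1152 423 423 1000
1283 423 423 1000
1457 423 423 1000
1654 423 423 1000
1697 423 423 1000
1697 423 423 1697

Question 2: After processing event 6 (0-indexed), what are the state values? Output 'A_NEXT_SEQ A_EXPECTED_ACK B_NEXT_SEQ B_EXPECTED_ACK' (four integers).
After event 0: A_seq=1000 A_ack=282 B_seq=282 B_ack=1000
After event 1: A_seq=1000 A_ack=423 B_seq=423 B_ack=1000
After event 2: A_seq=1152 A_ack=423 B_seq=423 B_ack=1000
After event 3: A_seq=1283 A_ack=423 B_seq=423 B_ack=1000
After event 4: A_seq=1457 A_ack=423 B_seq=423 B_ack=1000
After event 5: A_seq=1654 A_ack=423 B_seq=423 B_ack=1000
After event 6: A_seq=1697 A_ack=423 B_seq=423 B_ack=1000

1697 423 423 1000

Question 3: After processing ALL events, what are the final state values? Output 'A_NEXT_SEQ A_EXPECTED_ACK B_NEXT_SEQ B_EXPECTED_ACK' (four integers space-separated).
Answer: 1697 423 423 1697

Derivation:
After event 0: A_seq=1000 A_ack=282 B_seq=282 B_ack=1000
After event 1: A_seq=1000 A_ack=423 B_seq=423 B_ack=1000
After event 2: A_seq=1152 A_ack=423 B_seq=423 B_ack=1000
After event 3: A_seq=1283 A_ack=423 B_seq=423 B_ack=1000
After event 4: A_seq=1457 A_ack=423 B_seq=423 B_ack=1000
After event 5: A_seq=1654 A_ack=423 B_seq=423 B_ack=1000
After event 6: A_seq=1697 A_ack=423 B_seq=423 B_ack=1000
After event 7: A_seq=1697 A_ack=423 B_seq=423 B_ack=1697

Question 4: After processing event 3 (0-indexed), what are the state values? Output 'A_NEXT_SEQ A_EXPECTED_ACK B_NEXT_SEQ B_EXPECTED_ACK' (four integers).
After event 0: A_seq=1000 A_ack=282 B_seq=282 B_ack=1000
After event 1: A_seq=1000 A_ack=423 B_seq=423 B_ack=1000
After event 2: A_seq=1152 A_ack=423 B_seq=423 B_ack=1000
After event 3: A_seq=1283 A_ack=423 B_seq=423 B_ack=1000

1283 423 423 1000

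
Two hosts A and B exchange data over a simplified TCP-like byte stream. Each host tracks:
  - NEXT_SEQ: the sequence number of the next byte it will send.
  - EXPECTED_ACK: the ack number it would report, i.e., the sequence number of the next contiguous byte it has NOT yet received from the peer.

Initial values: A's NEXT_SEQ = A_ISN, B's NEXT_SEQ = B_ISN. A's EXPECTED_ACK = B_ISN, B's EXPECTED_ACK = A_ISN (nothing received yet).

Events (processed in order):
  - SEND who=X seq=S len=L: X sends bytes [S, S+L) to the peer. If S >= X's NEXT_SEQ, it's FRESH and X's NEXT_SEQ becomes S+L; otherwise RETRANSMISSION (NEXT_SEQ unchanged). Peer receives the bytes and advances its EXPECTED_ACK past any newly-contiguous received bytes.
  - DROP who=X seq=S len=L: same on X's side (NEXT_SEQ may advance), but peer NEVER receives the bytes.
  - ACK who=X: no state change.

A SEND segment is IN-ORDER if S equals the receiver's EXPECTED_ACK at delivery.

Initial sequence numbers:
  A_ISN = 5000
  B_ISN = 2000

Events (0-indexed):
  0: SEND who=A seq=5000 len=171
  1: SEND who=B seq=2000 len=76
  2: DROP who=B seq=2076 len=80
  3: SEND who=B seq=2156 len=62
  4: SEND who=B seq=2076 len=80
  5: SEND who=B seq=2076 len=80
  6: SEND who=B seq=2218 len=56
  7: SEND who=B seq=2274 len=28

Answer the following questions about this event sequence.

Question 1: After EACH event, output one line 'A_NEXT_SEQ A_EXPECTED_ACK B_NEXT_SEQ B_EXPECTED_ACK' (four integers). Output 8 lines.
5171 2000 2000 5171
5171 2076 2076 5171
5171 2076 2156 5171
5171 2076 2218 5171
5171 2218 2218 5171
5171 2218 2218 5171
5171 2274 2274 5171
5171 2302 2302 5171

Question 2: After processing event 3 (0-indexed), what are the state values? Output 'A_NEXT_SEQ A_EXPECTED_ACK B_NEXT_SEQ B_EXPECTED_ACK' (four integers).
After event 0: A_seq=5171 A_ack=2000 B_seq=2000 B_ack=5171
After event 1: A_seq=5171 A_ack=2076 B_seq=2076 B_ack=5171
After event 2: A_seq=5171 A_ack=2076 B_seq=2156 B_ack=5171
After event 3: A_seq=5171 A_ack=2076 B_seq=2218 B_ack=5171

5171 2076 2218 5171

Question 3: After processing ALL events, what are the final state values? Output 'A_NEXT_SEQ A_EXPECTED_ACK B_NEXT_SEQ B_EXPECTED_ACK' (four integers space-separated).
After event 0: A_seq=5171 A_ack=2000 B_seq=2000 B_ack=5171
After event 1: A_seq=5171 A_ack=2076 B_seq=2076 B_ack=5171
After event 2: A_seq=5171 A_ack=2076 B_seq=2156 B_ack=5171
After event 3: A_seq=5171 A_ack=2076 B_seq=2218 B_ack=5171
After event 4: A_seq=5171 A_ack=2218 B_seq=2218 B_ack=5171
After event 5: A_seq=5171 A_ack=2218 B_seq=2218 B_ack=5171
After event 6: A_seq=5171 A_ack=2274 B_seq=2274 B_ack=5171
After event 7: A_seq=5171 A_ack=2302 B_seq=2302 B_ack=5171

Answer: 5171 2302 2302 5171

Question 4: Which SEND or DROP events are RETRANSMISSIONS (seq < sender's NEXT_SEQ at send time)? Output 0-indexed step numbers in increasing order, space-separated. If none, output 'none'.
Step 0: SEND seq=5000 -> fresh
Step 1: SEND seq=2000 -> fresh
Step 2: DROP seq=2076 -> fresh
Step 3: SEND seq=2156 -> fresh
Step 4: SEND seq=2076 -> retransmit
Step 5: SEND seq=2076 -> retransmit
Step 6: SEND seq=2218 -> fresh
Step 7: SEND seq=2274 -> fresh

Answer: 4 5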